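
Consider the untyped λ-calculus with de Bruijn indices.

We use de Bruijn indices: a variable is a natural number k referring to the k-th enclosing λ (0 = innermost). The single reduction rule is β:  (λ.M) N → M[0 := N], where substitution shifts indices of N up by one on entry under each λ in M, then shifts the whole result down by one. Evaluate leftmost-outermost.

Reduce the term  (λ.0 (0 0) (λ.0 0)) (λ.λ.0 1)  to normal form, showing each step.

Answer: normal form = λ.0 (λ.λ.0 1)  (in 9 steps)

Reduction:
  start: (λ.0 (0 0) (λ.0 0)) (λ.λ.0 1)
  [1] (λ.λ.0 1) ((λ.λ.0 1) (λ.λ.0 1)) (λ.0 0)
  [2] (λ.0 ((λ.λ.0 1) (λ.λ.0 1))) (λ.0 0)
  [3] (λ.0 0) ((λ.λ.0 1) (λ.λ.0 1))
  [4] (λ.λ.0 1) (λ.λ.0 1) ((λ.λ.0 1) (λ.λ.0 1))
  [5] (λ.0 (λ.λ.0 1)) ((λ.λ.0 1) (λ.λ.0 1))
  [6] (λ.λ.0 1) (λ.λ.0 1) (λ.λ.0 1)
  [7] (λ.0 (λ.λ.0 1)) (λ.λ.0 1)
  [8] (λ.λ.0 1) (λ.λ.0 1)
  [9] λ.0 (λ.λ.0 1)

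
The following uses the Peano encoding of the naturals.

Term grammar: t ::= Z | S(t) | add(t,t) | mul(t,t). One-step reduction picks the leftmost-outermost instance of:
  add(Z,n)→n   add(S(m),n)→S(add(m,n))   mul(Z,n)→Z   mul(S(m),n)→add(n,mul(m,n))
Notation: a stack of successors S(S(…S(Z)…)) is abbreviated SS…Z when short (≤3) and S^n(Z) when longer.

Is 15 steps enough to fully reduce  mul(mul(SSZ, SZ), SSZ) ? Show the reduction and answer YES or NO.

  start: mul(mul(SSZ, SZ), SSZ)
  [1] mul(add(SZ, mul(SZ, SZ)), SSZ)
  [2] mul(S(add(Z, mul(SZ, SZ))), SSZ)
  [3] add(SSZ, mul(add(Z, mul(SZ, SZ)), SSZ))
  [4] S(add(SZ, mul(add(Z, mul(SZ, SZ)), SSZ)))
  [5] S(S(add(Z, mul(add(Z, mul(SZ, SZ)), SSZ))))
  [6] S(S(mul(add(Z, mul(SZ, SZ)), SSZ)))
  [7] S(S(mul(mul(SZ, SZ), SSZ)))
  [8] S(S(mul(add(SZ, mul(Z, SZ)), SSZ)))
  [9] S(S(mul(S(add(Z, mul(Z, SZ))), SSZ)))
  [10] S(S(add(SSZ, mul(add(Z, mul(Z, SZ)), SSZ))))
  [11] S(S(S(add(SZ, mul(add(Z, mul(Z, SZ)), SSZ)))))
  [12] S(S(S(S(add(Z, mul(add(Z, mul(Z, SZ)), SSZ))))))
  [13] S(S(S(S(mul(add(Z, mul(Z, SZ)), SSZ)))))
  [14] S(S(S(S(mul(mul(Z, SZ), SSZ)))))
  [15] S(S(S(S(mul(Z, SSZ)))))

Answer: NO — after 15 steps the term is S(S(S(S(mul(Z, SSZ))))), not yet normal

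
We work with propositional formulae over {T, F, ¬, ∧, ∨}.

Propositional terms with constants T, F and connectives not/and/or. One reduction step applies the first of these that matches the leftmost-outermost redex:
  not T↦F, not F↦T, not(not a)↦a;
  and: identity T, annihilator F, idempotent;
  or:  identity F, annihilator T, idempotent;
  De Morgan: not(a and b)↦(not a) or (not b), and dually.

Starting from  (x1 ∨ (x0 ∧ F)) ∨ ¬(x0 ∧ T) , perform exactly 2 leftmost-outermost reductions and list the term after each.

  start: (x1 ∨ (x0 ∧ F)) ∨ ¬(x0 ∧ T)
  [1] (x1 ∨ F) ∨ ¬(x0 ∧ T)
  [2] x1 ∨ ¬(x0 ∧ T)

Answer: after 2 steps: x1 ∨ ¬(x0 ∧ T)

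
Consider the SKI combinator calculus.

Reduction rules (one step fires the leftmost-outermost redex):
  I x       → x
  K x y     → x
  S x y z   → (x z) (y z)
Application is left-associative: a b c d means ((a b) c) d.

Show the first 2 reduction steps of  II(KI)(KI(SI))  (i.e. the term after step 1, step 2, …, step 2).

Answer: after 2 steps: KI(KI(SI))

Reduction:
  start: II(KI)(KI(SI))
  [1] I(KI)(KI(SI))
  [2] KI(KI(SI))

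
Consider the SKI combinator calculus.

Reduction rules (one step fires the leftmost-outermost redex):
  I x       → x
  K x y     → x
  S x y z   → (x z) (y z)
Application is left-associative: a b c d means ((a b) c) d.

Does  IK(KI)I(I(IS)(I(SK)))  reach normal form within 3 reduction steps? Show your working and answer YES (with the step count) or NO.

  start: IK(KI)I(I(IS)(I(SK)))
  step 1: K(KI)I(I(IS)(I(SK)))
  step 2: KI(I(IS)(I(SK)))
  step 3: I

Answer: YES — reaches normal form I in 3 ≤ 3 steps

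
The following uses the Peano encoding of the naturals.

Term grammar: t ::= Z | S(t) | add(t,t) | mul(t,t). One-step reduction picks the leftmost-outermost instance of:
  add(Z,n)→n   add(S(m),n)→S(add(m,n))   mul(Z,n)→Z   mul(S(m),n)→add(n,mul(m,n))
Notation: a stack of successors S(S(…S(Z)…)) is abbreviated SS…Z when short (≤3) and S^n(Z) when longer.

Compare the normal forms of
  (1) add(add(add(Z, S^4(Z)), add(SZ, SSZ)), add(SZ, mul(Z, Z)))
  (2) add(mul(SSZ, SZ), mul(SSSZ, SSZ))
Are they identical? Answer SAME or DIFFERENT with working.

Answer: SAME — A ⇓ S^8(Z), B ⇓ S^8(Z)

Working:
Term A:
  start: add(add(add(Z, S^4(Z)), add(SZ, SSZ)), add(SZ, mul(Z, Z)))
  [1] add(add(S^4(Z), add(SZ, SSZ)), add(SZ, mul(Z, Z)))
  [2] add(S(add(SSSZ, add(SZ, SSZ))), add(SZ, mul(Z, Z)))
  [3] S(add(add(SSSZ, add(SZ, SSZ)), add(SZ, mul(Z, Z))))
  [4] S(add(S(add(SSZ, add(SZ, SSZ))), add(SZ, mul(Z, Z))))
  [5] S(S(add(add(SSZ, add(SZ, SSZ)), add(SZ, mul(Z, Z)))))
  [6] S(S(add(S(add(SZ, add(SZ, SSZ))), add(SZ, mul(Z, Z)))))
  [7] S(S(S(add(add(SZ, add(SZ, SSZ)), add(SZ, mul(Z, Z))))))
  [8] S(S(S(add(S(add(Z, add(SZ, SSZ))), add(SZ, mul(Z, Z))))))
  [9] S(S(S(S(add(add(Z, add(SZ, SSZ)), add(SZ, mul(Z, Z)))))))
  [10] S(S(S(S(add(add(SZ, SSZ), add(SZ, mul(Z, Z)))))))
  [11] S(S(S(S(add(S(add(Z, SSZ)), add(SZ, mul(Z, Z)))))))
  [12] S(S(S(S(S(add(add(Z, SSZ), add(SZ, mul(Z, Z))))))))
  [13] S(S(S(S(S(add(SSZ, add(SZ, mul(Z, Z))))))))
  [14] S(S(S(S(S(S(add(SZ, add(SZ, mul(Z, Z)))))))))
  [15] S(S(S(S(S(S(S(add(Z, add(SZ, mul(Z, Z))))))))))
  [16] S(S(S(S(S(S(S(add(SZ, mul(Z, Z)))))))))
  [17] S(S(S(S(S(S(S(S(add(Z, mul(Z, Z))))))))))
  [18] S(S(S(S(S(S(S(S(mul(Z, Z)))))))))
  [19] S^8(Z)

Term B:
  start: add(mul(SSZ, SZ), mul(SSSZ, SSZ))
  [1] add(add(SZ, mul(SZ, SZ)), mul(SSSZ, SSZ))
  [2] add(S(add(Z, mul(SZ, SZ))), mul(SSSZ, SSZ))
  [3] S(add(add(Z, mul(SZ, SZ)), mul(SSSZ, SSZ)))
  [4] S(add(mul(SZ, SZ), mul(SSSZ, SSZ)))
  [5] S(add(add(SZ, mul(Z, SZ)), mul(SSSZ, SSZ)))
  [6] S(add(S(add(Z, mul(Z, SZ))), mul(SSSZ, SSZ)))
  [7] S(S(add(add(Z, mul(Z, SZ)), mul(SSSZ, SSZ))))
  [8] S(S(add(mul(Z, SZ), mul(SSSZ, SSZ))))
  [9] S(S(add(Z, mul(SSSZ, SSZ))))
  [10] S(S(mul(SSSZ, SSZ)))
  [11] S(S(add(SSZ, mul(SSZ, SSZ))))
  [12] S(S(S(add(SZ, mul(SSZ, SSZ)))))
  [13] S(S(S(S(add(Z, mul(SSZ, SSZ))))))
  [14] S(S(S(S(mul(SSZ, SSZ)))))
  [15] S(S(S(S(add(SSZ, mul(SZ, SSZ))))))
  [16] S(S(S(S(S(add(SZ, mul(SZ, SSZ)))))))
  [17] S(S(S(S(S(S(add(Z, mul(SZ, SSZ))))))))
  [18] S(S(S(S(S(S(mul(SZ, SSZ)))))))
  [19] S(S(S(S(S(S(add(SSZ, mul(Z, SSZ))))))))
  [20] S(S(S(S(S(S(S(add(SZ, mul(Z, SSZ)))))))))
  [21] S(S(S(S(S(S(S(S(add(Z, mul(Z, SSZ))))))))))
  [22] S(S(S(S(S(S(S(S(mul(Z, SSZ)))))))))
  [23] S^8(Z)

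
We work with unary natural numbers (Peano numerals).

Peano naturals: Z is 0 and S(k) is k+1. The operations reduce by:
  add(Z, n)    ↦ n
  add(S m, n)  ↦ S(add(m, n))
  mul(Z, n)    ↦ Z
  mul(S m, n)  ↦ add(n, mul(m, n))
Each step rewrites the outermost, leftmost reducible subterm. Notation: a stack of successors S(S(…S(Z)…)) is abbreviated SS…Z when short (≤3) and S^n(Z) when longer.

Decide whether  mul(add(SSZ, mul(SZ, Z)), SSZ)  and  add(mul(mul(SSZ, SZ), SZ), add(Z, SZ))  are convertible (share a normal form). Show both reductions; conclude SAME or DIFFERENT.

Term A:
  start: mul(add(SSZ, mul(SZ, Z)), SSZ)
  [1] mul(S(add(SZ, mul(SZ, Z))), SSZ)
  [2] add(SSZ, mul(add(SZ, mul(SZ, Z)), SSZ))
  [3] S(add(SZ, mul(add(SZ, mul(SZ, Z)), SSZ)))
  [4] S(S(add(Z, mul(add(SZ, mul(SZ, Z)), SSZ))))
  [5] S(S(mul(add(SZ, mul(SZ, Z)), SSZ)))
  [6] S(S(mul(S(add(Z, mul(SZ, Z))), SSZ)))
  [7] S(S(add(SSZ, mul(add(Z, mul(SZ, Z)), SSZ))))
  [8] S(S(S(add(SZ, mul(add(Z, mul(SZ, Z)), SSZ)))))
  [9] S(S(S(S(add(Z, mul(add(Z, mul(SZ, Z)), SSZ))))))
  [10] S(S(S(S(mul(add(Z, mul(SZ, Z)), SSZ)))))
  [11] S(S(S(S(mul(mul(SZ, Z), SSZ)))))
  [12] S(S(S(S(mul(add(Z, mul(Z, Z)), SSZ)))))
  [13] S(S(S(S(mul(mul(Z, Z), SSZ)))))
  [14] S(S(S(S(mul(Z, SSZ)))))
  [15] S^4(Z)

Term B:
  start: add(mul(mul(SSZ, SZ), SZ), add(Z, SZ))
  [1] add(mul(add(SZ, mul(SZ, SZ)), SZ), add(Z, SZ))
  [2] add(mul(S(add(Z, mul(SZ, SZ))), SZ), add(Z, SZ))
  [3] add(add(SZ, mul(add(Z, mul(SZ, SZ)), SZ)), add(Z, SZ))
  [4] add(S(add(Z, mul(add(Z, mul(SZ, SZ)), SZ))), add(Z, SZ))
  [5] S(add(add(Z, mul(add(Z, mul(SZ, SZ)), SZ)), add(Z, SZ)))
  [6] S(add(mul(add(Z, mul(SZ, SZ)), SZ), add(Z, SZ)))
  [7] S(add(mul(mul(SZ, SZ), SZ), add(Z, SZ)))
  [8] S(add(mul(add(SZ, mul(Z, SZ)), SZ), add(Z, SZ)))
  [9] S(add(mul(S(add(Z, mul(Z, SZ))), SZ), add(Z, SZ)))
  [10] S(add(add(SZ, mul(add(Z, mul(Z, SZ)), SZ)), add(Z, SZ)))
  [11] S(add(S(add(Z, mul(add(Z, mul(Z, SZ)), SZ))), add(Z, SZ)))
  [12] S(S(add(add(Z, mul(add(Z, mul(Z, SZ)), SZ)), add(Z, SZ))))
  [13] S(S(add(mul(add(Z, mul(Z, SZ)), SZ), add(Z, SZ))))
  [14] S(S(add(mul(mul(Z, SZ), SZ), add(Z, SZ))))
  [15] S(S(add(mul(Z, SZ), add(Z, SZ))))
  [16] S(S(add(Z, add(Z, SZ))))
  [17] S(S(add(Z, SZ)))
  [18] SSSZ

Answer: DIFFERENT — A ⇓ S^4(Z), B ⇓ SSSZ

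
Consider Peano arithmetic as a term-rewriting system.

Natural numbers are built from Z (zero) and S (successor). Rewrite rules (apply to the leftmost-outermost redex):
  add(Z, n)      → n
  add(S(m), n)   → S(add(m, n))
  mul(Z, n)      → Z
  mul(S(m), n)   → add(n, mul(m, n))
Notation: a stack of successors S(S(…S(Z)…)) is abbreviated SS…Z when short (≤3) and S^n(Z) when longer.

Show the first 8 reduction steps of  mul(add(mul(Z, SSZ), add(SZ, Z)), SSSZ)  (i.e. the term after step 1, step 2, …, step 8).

  start: mul(add(mul(Z, SSZ), add(SZ, Z)), SSSZ)
  →1  mul(add(Z, add(SZ, Z)), SSSZ)
  →2  mul(add(SZ, Z), SSSZ)
  →3  mul(S(add(Z, Z)), SSSZ)
  →4  add(SSSZ, mul(add(Z, Z), SSSZ))
  →5  S(add(SSZ, mul(add(Z, Z), SSSZ)))
  →6  S(S(add(SZ, mul(add(Z, Z), SSSZ))))
  →7  S(S(S(add(Z, mul(add(Z, Z), SSSZ)))))
  →8  S(S(S(mul(add(Z, Z), SSSZ))))

Answer: after 8 steps: S(S(S(mul(add(Z, Z), SSSZ))))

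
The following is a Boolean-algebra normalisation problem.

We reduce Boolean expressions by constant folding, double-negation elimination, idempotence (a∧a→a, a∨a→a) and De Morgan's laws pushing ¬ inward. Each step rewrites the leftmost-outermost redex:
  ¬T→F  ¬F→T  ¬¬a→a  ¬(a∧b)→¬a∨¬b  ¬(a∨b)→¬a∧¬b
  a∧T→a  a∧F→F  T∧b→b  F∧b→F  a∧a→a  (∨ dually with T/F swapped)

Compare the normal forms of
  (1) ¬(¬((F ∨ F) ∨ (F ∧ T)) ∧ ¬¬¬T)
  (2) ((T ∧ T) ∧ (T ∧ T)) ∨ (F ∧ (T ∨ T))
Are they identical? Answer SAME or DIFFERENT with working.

Term A:
  start: ¬(¬((F ∨ F) ∨ (F ∧ T)) ∧ ¬¬¬T)
  [1] ¬¬((F ∨ F) ∨ (F ∧ T)) ∨ ¬¬¬¬T
  [2] ((F ∨ F) ∨ (F ∧ T)) ∨ ¬¬¬¬T
  [3] (F ∨ (F ∧ T)) ∨ ¬¬¬¬T
  [4] (F ∧ T) ∨ ¬¬¬¬T
  [5] F ∨ ¬¬¬¬T
  [6] ¬¬¬¬T
  [7] ¬¬T
  [8] T

Term B:
  start: ((T ∧ T) ∧ (T ∧ T)) ∨ (F ∧ (T ∨ T))
  [1] (T ∧ T) ∨ (F ∧ (T ∨ T))
  [2] T ∨ (F ∧ (T ∨ T))
  [3] T

Answer: SAME — A ⇓ T, B ⇓ T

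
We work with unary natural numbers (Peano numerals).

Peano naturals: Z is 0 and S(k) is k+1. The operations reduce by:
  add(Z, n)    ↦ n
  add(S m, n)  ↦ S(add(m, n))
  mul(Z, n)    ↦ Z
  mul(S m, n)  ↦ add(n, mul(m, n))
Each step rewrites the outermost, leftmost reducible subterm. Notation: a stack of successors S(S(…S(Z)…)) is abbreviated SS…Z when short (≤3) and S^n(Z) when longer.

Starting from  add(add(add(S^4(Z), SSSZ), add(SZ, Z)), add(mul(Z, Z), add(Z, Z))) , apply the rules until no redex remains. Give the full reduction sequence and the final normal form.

Answer: normal form = S^8(Z)  (in 27 steps)

Reduction:
  start: add(add(add(S^4(Z), SSSZ), add(SZ, Z)), add(mul(Z, Z), add(Z, Z)))
  [1] add(add(S(add(SSSZ, SSSZ)), add(SZ, Z)), add(mul(Z, Z), add(Z, Z)))
  [2] add(S(add(add(SSSZ, SSSZ), add(SZ, Z))), add(mul(Z, Z), add(Z, Z)))
  [3] S(add(add(add(SSSZ, SSSZ), add(SZ, Z)), add(mul(Z, Z), add(Z, Z))))
  [4] S(add(add(S(add(SSZ, SSSZ)), add(SZ, Z)), add(mul(Z, Z), add(Z, Z))))
  [5] S(add(S(add(add(SSZ, SSSZ), add(SZ, Z))), add(mul(Z, Z), add(Z, Z))))
  [6] S(S(add(add(add(SSZ, SSSZ), add(SZ, Z)), add(mul(Z, Z), add(Z, Z)))))
  [7] S(S(add(add(S(add(SZ, SSSZ)), add(SZ, Z)), add(mul(Z, Z), add(Z, Z)))))
  [8] S(S(add(S(add(add(SZ, SSSZ), add(SZ, Z))), add(mul(Z, Z), add(Z, Z)))))
  [9] S(S(S(add(add(add(SZ, SSSZ), add(SZ, Z)), add(mul(Z, Z), add(Z, Z))))))
  [10] S(S(S(add(add(S(add(Z, SSSZ)), add(SZ, Z)), add(mul(Z, Z), add(Z, Z))))))
  [11] S(S(S(add(S(add(add(Z, SSSZ), add(SZ, Z))), add(mul(Z, Z), add(Z, Z))))))
  [12] S(S(S(S(add(add(add(Z, SSSZ), add(SZ, Z)), add(mul(Z, Z), add(Z, Z)))))))
  [13] S(S(S(S(add(add(SSSZ, add(SZ, Z)), add(mul(Z, Z), add(Z, Z)))))))
  [14] S(S(S(S(add(S(add(SSZ, add(SZ, Z))), add(mul(Z, Z), add(Z, Z)))))))
  [15] S(S(S(S(S(add(add(SSZ, add(SZ, Z)), add(mul(Z, Z), add(Z, Z))))))))
  [16] S(S(S(S(S(add(S(add(SZ, add(SZ, Z))), add(mul(Z, Z), add(Z, Z))))))))
  [17] S(S(S(S(S(S(add(add(SZ, add(SZ, Z)), add(mul(Z, Z), add(Z, Z)))))))))
  [18] S(S(S(S(S(S(add(S(add(Z, add(SZ, Z))), add(mul(Z, Z), add(Z, Z)))))))))
  [19] S(S(S(S(S(S(S(add(add(Z, add(SZ, Z)), add(mul(Z, Z), add(Z, Z))))))))))
  [20] S(S(S(S(S(S(S(add(add(SZ, Z), add(mul(Z, Z), add(Z, Z))))))))))
  [21] S(S(S(S(S(S(S(add(S(add(Z, Z)), add(mul(Z, Z), add(Z, Z))))))))))
  [22] S(S(S(S(S(S(S(S(add(add(Z, Z), add(mul(Z, Z), add(Z, Z)))))))))))
  [23] S(S(S(S(S(S(S(S(add(Z, add(mul(Z, Z), add(Z, Z)))))))))))
  [24] S(S(S(S(S(S(S(S(add(mul(Z, Z), add(Z, Z))))))))))
  [25] S(S(S(S(S(S(S(S(add(Z, add(Z, Z))))))))))
  [26] S(S(S(S(S(S(S(S(add(Z, Z)))))))))
  [27] S^8(Z)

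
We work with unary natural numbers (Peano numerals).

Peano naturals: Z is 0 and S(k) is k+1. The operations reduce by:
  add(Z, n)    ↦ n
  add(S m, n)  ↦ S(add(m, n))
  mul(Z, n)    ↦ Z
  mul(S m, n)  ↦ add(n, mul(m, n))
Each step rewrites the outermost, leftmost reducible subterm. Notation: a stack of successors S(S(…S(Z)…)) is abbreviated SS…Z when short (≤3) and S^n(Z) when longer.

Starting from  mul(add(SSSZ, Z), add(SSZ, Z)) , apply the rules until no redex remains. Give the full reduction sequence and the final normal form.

Answer: normal form = S^6(Z)  (in 26 steps)

Reduction:
  start: mul(add(SSSZ, Z), add(SSZ, Z))
  step 1: mul(S(add(SSZ, Z)), add(SSZ, Z))
  step 2: add(add(SSZ, Z), mul(add(SSZ, Z), add(SSZ, Z)))
  step 3: add(S(add(SZ, Z)), mul(add(SSZ, Z), add(SSZ, Z)))
  step 4: S(add(add(SZ, Z), mul(add(SSZ, Z), add(SSZ, Z))))
  step 5: S(add(S(add(Z, Z)), mul(add(SSZ, Z), add(SSZ, Z))))
  step 6: S(S(add(add(Z, Z), mul(add(SSZ, Z), add(SSZ, Z)))))
  step 7: S(S(add(Z, mul(add(SSZ, Z), add(SSZ, Z)))))
  step 8: S(S(mul(add(SSZ, Z), add(SSZ, Z))))
  step 9: S(S(mul(S(add(SZ, Z)), add(SSZ, Z))))
  step 10: S(S(add(add(SSZ, Z), mul(add(SZ, Z), add(SSZ, Z)))))
  step 11: S(S(add(S(add(SZ, Z)), mul(add(SZ, Z), add(SSZ, Z)))))
  step 12: S(S(S(add(add(SZ, Z), mul(add(SZ, Z), add(SSZ, Z))))))
  step 13: S(S(S(add(S(add(Z, Z)), mul(add(SZ, Z), add(SSZ, Z))))))
  step 14: S(S(S(S(add(add(Z, Z), mul(add(SZ, Z), add(SSZ, Z)))))))
  step 15: S(S(S(S(add(Z, mul(add(SZ, Z), add(SSZ, Z)))))))
  step 16: S(S(S(S(mul(add(SZ, Z), add(SSZ, Z))))))
  step 17: S(S(S(S(mul(S(add(Z, Z)), add(SSZ, Z))))))
  step 18: S(S(S(S(add(add(SSZ, Z), mul(add(Z, Z), add(SSZ, Z)))))))
  step 19: S(S(S(S(add(S(add(SZ, Z)), mul(add(Z, Z), add(SSZ, Z)))))))
  step 20: S(S(S(S(S(add(add(SZ, Z), mul(add(Z, Z), add(SSZ, Z))))))))
  step 21: S(S(S(S(S(add(S(add(Z, Z)), mul(add(Z, Z), add(SSZ, Z))))))))
  step 22: S(S(S(S(S(S(add(add(Z, Z), mul(add(Z, Z), add(SSZ, Z)))))))))
  step 23: S(S(S(S(S(S(add(Z, mul(add(Z, Z), add(SSZ, Z)))))))))
  step 24: S(S(S(S(S(S(mul(add(Z, Z), add(SSZ, Z))))))))
  step 25: S(S(S(S(S(S(mul(Z, add(SSZ, Z))))))))
  step 26: S^6(Z)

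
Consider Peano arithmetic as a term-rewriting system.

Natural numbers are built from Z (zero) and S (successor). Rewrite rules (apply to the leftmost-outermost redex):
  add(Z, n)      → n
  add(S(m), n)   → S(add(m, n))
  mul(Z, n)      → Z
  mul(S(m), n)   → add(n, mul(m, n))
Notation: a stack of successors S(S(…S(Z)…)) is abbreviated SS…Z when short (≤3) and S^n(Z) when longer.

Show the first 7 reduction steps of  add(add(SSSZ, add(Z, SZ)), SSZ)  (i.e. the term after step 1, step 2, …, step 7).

  start: add(add(SSSZ, add(Z, SZ)), SSZ)
  [1] add(S(add(SSZ, add(Z, SZ))), SSZ)
  [2] S(add(add(SSZ, add(Z, SZ)), SSZ))
  [3] S(add(S(add(SZ, add(Z, SZ))), SSZ))
  [4] S(S(add(add(SZ, add(Z, SZ)), SSZ)))
  [5] S(S(add(S(add(Z, add(Z, SZ))), SSZ)))
  [6] S(S(S(add(add(Z, add(Z, SZ)), SSZ))))
  [7] S(S(S(add(add(Z, SZ), SSZ))))

Answer: after 7 steps: S(S(S(add(add(Z, SZ), SSZ))))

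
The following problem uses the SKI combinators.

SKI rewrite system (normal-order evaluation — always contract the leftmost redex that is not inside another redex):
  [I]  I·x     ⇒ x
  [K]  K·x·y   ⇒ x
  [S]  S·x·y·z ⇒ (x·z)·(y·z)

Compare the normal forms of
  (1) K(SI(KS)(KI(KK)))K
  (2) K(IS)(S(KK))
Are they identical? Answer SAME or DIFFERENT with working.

Term A:
  start: K(SI(KS)(KI(KK)))K
  →1  SI(KS)(KI(KK))
  →2  I(KI(KK))(KS(KI(KK)))
  →3  KI(KK)(KS(KI(KK)))
  →4  I(KS(KI(KK)))
  →5  KS(KI(KK))
  →6  S

Term B:
  start: K(IS)(S(KK))
  →1  IS
  →2  S

Answer: SAME — A ⇓ S, B ⇓ S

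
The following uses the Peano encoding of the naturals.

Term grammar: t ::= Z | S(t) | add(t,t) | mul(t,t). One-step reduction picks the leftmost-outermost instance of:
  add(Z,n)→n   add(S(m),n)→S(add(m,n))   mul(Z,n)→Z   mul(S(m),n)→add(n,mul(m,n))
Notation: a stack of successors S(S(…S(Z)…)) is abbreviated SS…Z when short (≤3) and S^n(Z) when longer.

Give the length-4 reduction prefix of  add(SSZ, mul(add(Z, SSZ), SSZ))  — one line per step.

Answer: after 4 steps: S(S(mul(SSZ, SSZ)))

Reduction:
  start: add(SSZ, mul(add(Z, SSZ), SSZ))
  [1] S(add(SZ, mul(add(Z, SSZ), SSZ)))
  [2] S(S(add(Z, mul(add(Z, SSZ), SSZ))))
  [3] S(S(mul(add(Z, SSZ), SSZ)))
  [4] S(S(mul(SSZ, SSZ)))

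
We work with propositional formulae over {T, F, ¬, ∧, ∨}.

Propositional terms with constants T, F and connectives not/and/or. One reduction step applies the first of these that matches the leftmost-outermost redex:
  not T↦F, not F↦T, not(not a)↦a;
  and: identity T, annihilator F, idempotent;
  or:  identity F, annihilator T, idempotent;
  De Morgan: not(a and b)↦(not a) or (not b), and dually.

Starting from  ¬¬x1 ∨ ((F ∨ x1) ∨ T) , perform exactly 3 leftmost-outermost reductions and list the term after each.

Answer: after 3 steps: T

Working:
  start: ¬¬x1 ∨ ((F ∨ x1) ∨ T)
  →1  x1 ∨ ((F ∨ x1) ∨ T)
  →2  x1 ∨ T
  →3  T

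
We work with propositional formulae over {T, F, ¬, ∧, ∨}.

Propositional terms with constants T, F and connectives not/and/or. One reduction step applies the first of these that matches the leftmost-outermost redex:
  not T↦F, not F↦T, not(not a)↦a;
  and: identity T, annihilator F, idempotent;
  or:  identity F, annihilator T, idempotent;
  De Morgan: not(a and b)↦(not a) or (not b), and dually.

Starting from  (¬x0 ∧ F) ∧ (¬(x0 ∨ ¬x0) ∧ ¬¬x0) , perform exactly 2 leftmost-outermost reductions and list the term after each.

  start: (¬x0 ∧ F) ∧ (¬(x0 ∨ ¬x0) ∧ ¬¬x0)
  [1] F ∧ (¬(x0 ∨ ¬x0) ∧ ¬¬x0)
  [2] F

Answer: after 2 steps: F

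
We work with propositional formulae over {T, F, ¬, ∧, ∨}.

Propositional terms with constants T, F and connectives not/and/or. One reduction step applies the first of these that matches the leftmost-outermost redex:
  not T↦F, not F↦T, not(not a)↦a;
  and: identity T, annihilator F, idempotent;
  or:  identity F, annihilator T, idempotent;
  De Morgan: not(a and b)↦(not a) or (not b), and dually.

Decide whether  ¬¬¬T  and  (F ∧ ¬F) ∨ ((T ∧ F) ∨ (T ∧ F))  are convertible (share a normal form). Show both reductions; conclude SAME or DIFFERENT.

Term A:
  start: ¬¬¬T
  →1  ¬T
  →2  F

Term B:
  start: (F ∧ ¬F) ∨ ((T ∧ F) ∨ (T ∧ F))
  →1  F ∨ ((T ∧ F) ∨ (T ∧ F))
  →2  (T ∧ F) ∨ (T ∧ F)
  →3  T ∧ F
  →4  F

Answer: SAME — A ⇓ F, B ⇓ F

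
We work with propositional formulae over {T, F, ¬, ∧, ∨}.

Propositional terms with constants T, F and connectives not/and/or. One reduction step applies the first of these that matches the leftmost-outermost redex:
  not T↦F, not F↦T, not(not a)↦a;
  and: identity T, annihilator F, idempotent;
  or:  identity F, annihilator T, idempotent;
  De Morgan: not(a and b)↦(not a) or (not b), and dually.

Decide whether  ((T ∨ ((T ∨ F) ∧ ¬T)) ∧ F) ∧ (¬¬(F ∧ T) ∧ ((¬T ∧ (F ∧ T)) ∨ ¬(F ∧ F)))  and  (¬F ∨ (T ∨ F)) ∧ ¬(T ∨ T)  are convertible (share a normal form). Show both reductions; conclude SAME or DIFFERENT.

Term A:
  start: ((T ∨ ((T ∨ F) ∧ ¬T)) ∧ F) ∧ (¬¬(F ∧ T) ∧ ((¬T ∧ (F ∧ T)) ∨ ¬(F ∧ F)))
  [1] F ∧ (¬¬(F ∧ T) ∧ ((¬T ∧ (F ∧ T)) ∨ ¬(F ∧ F)))
  [2] F

Term B:
  start: (¬F ∨ (T ∨ F)) ∧ ¬(T ∨ T)
  [1] (T ∨ (T ∨ F)) ∧ ¬(T ∨ T)
  [2] T ∧ ¬(T ∨ T)
  [3] ¬(T ∨ T)
  [4] ¬T ∧ ¬T
  [5] ¬T
  [6] F

Answer: SAME — A ⇓ F, B ⇓ F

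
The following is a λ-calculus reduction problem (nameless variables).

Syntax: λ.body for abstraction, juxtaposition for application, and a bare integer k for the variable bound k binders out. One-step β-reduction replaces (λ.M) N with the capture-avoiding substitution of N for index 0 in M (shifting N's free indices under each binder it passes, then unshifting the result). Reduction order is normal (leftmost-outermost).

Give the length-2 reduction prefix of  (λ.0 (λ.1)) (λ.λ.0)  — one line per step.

  start: (λ.0 (λ.1)) (λ.λ.0)
  →1  (λ.λ.0) (λ.λ.λ.0)
  →2  λ.0

Answer: after 2 steps: λ.0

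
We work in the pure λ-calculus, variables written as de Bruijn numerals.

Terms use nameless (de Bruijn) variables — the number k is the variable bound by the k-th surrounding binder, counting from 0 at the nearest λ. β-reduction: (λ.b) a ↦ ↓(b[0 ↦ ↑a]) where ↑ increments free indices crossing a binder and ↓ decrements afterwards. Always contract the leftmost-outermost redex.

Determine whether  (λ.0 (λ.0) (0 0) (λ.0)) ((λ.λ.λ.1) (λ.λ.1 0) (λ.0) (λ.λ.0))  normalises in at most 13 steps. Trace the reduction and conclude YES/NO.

  start: (λ.0 (λ.0) (0 0) (λ.0)) ((λ.λ.λ.1) (λ.λ.1 0) (λ.0) (λ.λ.0))
  step 1: (λ.λ.λ.1) (λ.λ.1 0) (λ.0) (λ.λ.0) (λ.0) ((λ.λ.λ.1) (λ.λ.1 0) (λ.0) (λ.λ.0) ((λ.λ.λ.1) (λ.λ.1 0) (λ.0) (λ.λ.0))) (λ.0)
  step 2: (λ.λ.1) (λ.0) (λ.λ.0) (λ.0) ((λ.λ.λ.1) (λ.λ.1 0) (λ.0) (λ.λ.0) ((λ.λ.λ.1) (λ.λ.1 0) (λ.0) (λ.λ.0))) (λ.0)
  step 3: (λ.λ.0) (λ.λ.0) (λ.0) ((λ.λ.λ.1) (λ.λ.1 0) (λ.0) (λ.λ.0) ((λ.λ.λ.1) (λ.λ.1 0) (λ.0) (λ.λ.0))) (λ.0)
  step 4: (λ.0) (λ.0) ((λ.λ.λ.1) (λ.λ.1 0) (λ.0) (λ.λ.0) ((λ.λ.λ.1) (λ.λ.1 0) (λ.0) (λ.λ.0))) (λ.0)
  step 5: (λ.0) ((λ.λ.λ.1) (λ.λ.1 0) (λ.0) (λ.λ.0) ((λ.λ.λ.1) (λ.λ.1 0) (λ.0) (λ.λ.0))) (λ.0)
  step 6: (λ.λ.λ.1) (λ.λ.1 0) (λ.0) (λ.λ.0) ((λ.λ.λ.1) (λ.λ.1 0) (λ.0) (λ.λ.0)) (λ.0)
  step 7: (λ.λ.1) (λ.0) (λ.λ.0) ((λ.λ.λ.1) (λ.λ.1 0) (λ.0) (λ.λ.0)) (λ.0)
  step 8: (λ.λ.0) (λ.λ.0) ((λ.λ.λ.1) (λ.λ.1 0) (λ.0) (λ.λ.0)) (λ.0)
  step 9: (λ.0) ((λ.λ.λ.1) (λ.λ.1 0) (λ.0) (λ.λ.0)) (λ.0)
  step 10: (λ.λ.λ.1) (λ.λ.1 0) (λ.0) (λ.λ.0) (λ.0)
  step 11: (λ.λ.1) (λ.0) (λ.λ.0) (λ.0)
  step 12: (λ.λ.0) (λ.λ.0) (λ.0)
  step 13: (λ.0) (λ.0)

Answer: NO — after 13 steps the term is (λ.0) (λ.0), not yet normal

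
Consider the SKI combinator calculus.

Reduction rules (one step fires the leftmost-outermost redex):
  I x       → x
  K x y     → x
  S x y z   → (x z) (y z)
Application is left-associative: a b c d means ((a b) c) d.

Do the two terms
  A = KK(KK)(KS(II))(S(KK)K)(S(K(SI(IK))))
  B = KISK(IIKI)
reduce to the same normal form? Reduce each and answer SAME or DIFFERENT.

Term A:
  start: KK(KK)(KS(II))(S(KK)K)(S(K(SI(IK))))
  [1] K(KS(II))(S(KK)K)(S(K(SI(IK))))
  [2] KS(II)(S(K(SI(IK))))
  [3] S(S(K(SI(IK))))
  [4] S(S(K(SIK)))

Term B:
  start: KISK(IIKI)
  [1] IK(IIKI)
  [2] K(IIKI)
  [3] K(IKI)
  [4] K(KI)

Answer: DIFFERENT — A ⇓ S(S(K(SIK))), B ⇓ K(KI)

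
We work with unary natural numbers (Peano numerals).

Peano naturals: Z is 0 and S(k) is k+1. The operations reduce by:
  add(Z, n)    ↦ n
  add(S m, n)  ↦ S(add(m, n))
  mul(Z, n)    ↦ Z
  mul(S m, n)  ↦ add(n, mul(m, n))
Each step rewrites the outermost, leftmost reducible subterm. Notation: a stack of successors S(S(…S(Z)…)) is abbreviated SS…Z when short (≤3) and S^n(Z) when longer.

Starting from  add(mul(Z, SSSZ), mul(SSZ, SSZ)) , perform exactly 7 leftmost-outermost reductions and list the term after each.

Answer: after 7 steps: S(S(add(SSZ, mul(Z, SSZ))))

Derivation:
  start: add(mul(Z, SSSZ), mul(SSZ, SSZ))
  step 1: add(Z, mul(SSZ, SSZ))
  step 2: mul(SSZ, SSZ)
  step 3: add(SSZ, mul(SZ, SSZ))
  step 4: S(add(SZ, mul(SZ, SSZ)))
  step 5: S(S(add(Z, mul(SZ, SSZ))))
  step 6: S(S(mul(SZ, SSZ)))
  step 7: S(S(add(SSZ, mul(Z, SSZ))))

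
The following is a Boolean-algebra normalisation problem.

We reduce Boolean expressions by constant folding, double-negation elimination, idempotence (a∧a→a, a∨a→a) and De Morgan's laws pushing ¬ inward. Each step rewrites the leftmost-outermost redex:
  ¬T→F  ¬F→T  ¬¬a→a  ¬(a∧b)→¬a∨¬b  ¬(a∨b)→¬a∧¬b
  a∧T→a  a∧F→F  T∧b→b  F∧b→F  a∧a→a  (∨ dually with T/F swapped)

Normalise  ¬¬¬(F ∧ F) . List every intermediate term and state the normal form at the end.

  start: ¬¬¬(F ∧ F)
  →1  ¬(F ∧ F)
  →2  ¬F ∨ ¬F
  →3  ¬F
  →4  T

Answer: normal form = T  (in 4 steps)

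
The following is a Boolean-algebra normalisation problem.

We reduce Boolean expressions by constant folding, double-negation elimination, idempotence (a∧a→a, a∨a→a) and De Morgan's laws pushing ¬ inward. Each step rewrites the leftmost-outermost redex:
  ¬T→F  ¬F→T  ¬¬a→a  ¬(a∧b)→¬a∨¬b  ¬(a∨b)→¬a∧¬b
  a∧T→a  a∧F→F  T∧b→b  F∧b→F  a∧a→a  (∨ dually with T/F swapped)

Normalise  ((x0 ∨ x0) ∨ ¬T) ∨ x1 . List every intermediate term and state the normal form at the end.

  start: ((x0 ∨ x0) ∨ ¬T) ∨ x1
  [1] (x0 ∨ ¬T) ∨ x1
  [2] (x0 ∨ F) ∨ x1
  [3] x0 ∨ x1

Answer: normal form = x0 ∨ x1  (in 3 steps)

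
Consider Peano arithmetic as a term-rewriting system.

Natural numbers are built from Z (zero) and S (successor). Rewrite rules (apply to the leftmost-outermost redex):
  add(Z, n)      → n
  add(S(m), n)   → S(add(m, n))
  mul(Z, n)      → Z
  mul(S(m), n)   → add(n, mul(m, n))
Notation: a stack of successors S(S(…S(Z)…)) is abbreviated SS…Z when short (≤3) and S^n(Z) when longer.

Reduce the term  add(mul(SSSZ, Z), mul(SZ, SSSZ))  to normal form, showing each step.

  start: add(mul(SSSZ, Z), mul(SZ, SSSZ))
  →1  add(add(Z, mul(SSZ, Z)), mul(SZ, SSSZ))
  →2  add(mul(SSZ, Z), mul(SZ, SSSZ))
  →3  add(add(Z, mul(SZ, Z)), mul(SZ, SSSZ))
  →4  add(mul(SZ, Z), mul(SZ, SSSZ))
  →5  add(add(Z, mul(Z, Z)), mul(SZ, SSSZ))
  →6  add(mul(Z, Z), mul(SZ, SSSZ))
  →7  add(Z, mul(SZ, SSSZ))
  →8  mul(SZ, SSSZ)
  →9  add(SSSZ, mul(Z, SSSZ))
  →10  S(add(SSZ, mul(Z, SSSZ)))
  →11  S(S(add(SZ, mul(Z, SSSZ))))
  →12  S(S(S(add(Z, mul(Z, SSSZ)))))
  →13  S(S(S(mul(Z, SSSZ))))
  →14  SSSZ

Answer: normal form = SSSZ  (in 14 steps)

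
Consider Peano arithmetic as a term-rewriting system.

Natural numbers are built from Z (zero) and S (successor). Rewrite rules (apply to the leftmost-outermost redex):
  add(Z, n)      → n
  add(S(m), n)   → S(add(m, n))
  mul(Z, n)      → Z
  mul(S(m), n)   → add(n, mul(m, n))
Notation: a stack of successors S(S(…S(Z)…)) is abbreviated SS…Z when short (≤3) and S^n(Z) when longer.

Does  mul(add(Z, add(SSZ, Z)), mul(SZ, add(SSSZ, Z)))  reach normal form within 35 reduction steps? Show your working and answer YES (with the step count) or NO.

Answer: YES — reaches normal form S^6(Z) in 35 ≤ 35 steps

Working:
  start: mul(add(Z, add(SSZ, Z)), mul(SZ, add(SSSZ, Z)))
  step 1: mul(add(SSZ, Z), mul(SZ, add(SSSZ, Z)))
  step 2: mul(S(add(SZ, Z)), mul(SZ, add(SSSZ, Z)))
  step 3: add(mul(SZ, add(SSSZ, Z)), mul(add(SZ, Z), mul(SZ, add(SSSZ, Z))))
  step 4: add(add(add(SSSZ, Z), mul(Z, add(SSSZ, Z))), mul(add(SZ, Z), mul(SZ, add(SSSZ, Z))))
  step 5: add(add(S(add(SSZ, Z)), mul(Z, add(SSSZ, Z))), mul(add(SZ, Z), mul(SZ, add(SSSZ, Z))))
  step 6: add(S(add(add(SSZ, Z), mul(Z, add(SSSZ, Z)))), mul(add(SZ, Z), mul(SZ, add(SSSZ, Z))))
  step 7: S(add(add(add(SSZ, Z), mul(Z, add(SSSZ, Z))), mul(add(SZ, Z), mul(SZ, add(SSSZ, Z)))))
  step 8: S(add(add(S(add(SZ, Z)), mul(Z, add(SSSZ, Z))), mul(add(SZ, Z), mul(SZ, add(SSSZ, Z)))))
  step 9: S(add(S(add(add(SZ, Z), mul(Z, add(SSSZ, Z)))), mul(add(SZ, Z), mul(SZ, add(SSSZ, Z)))))
  step 10: S(S(add(add(add(SZ, Z), mul(Z, add(SSSZ, Z))), mul(add(SZ, Z), mul(SZ, add(SSSZ, Z))))))
  step 11: S(S(add(add(S(add(Z, Z)), mul(Z, add(SSSZ, Z))), mul(add(SZ, Z), mul(SZ, add(SSSZ, Z))))))
  step 12: S(S(add(S(add(add(Z, Z), mul(Z, add(SSSZ, Z)))), mul(add(SZ, Z), mul(SZ, add(SSSZ, Z))))))
  step 13: S(S(S(add(add(add(Z, Z), mul(Z, add(SSSZ, Z))), mul(add(SZ, Z), mul(SZ, add(SSSZ, Z)))))))
  step 14: S(S(S(add(add(Z, mul(Z, add(SSSZ, Z))), mul(add(SZ, Z), mul(SZ, add(SSSZ, Z)))))))
  step 15: S(S(S(add(mul(Z, add(SSSZ, Z)), mul(add(SZ, Z), mul(SZ, add(SSSZ, Z)))))))
  step 16: S(S(S(add(Z, mul(add(SZ, Z), mul(SZ, add(SSSZ, Z)))))))
  step 17: S(S(S(mul(add(SZ, Z), mul(SZ, add(SSSZ, Z))))))
  step 18: S(S(S(mul(S(add(Z, Z)), mul(SZ, add(SSSZ, Z))))))
  step 19: S(S(S(add(mul(SZ, add(SSSZ, Z)), mul(add(Z, Z), mul(SZ, add(SSSZ, Z)))))))
  step 20: S(S(S(add(add(add(SSSZ, Z), mul(Z, add(SSSZ, Z))), mul(add(Z, Z), mul(SZ, add(SSSZ, Z)))))))
  step 21: S(S(S(add(add(S(add(SSZ, Z)), mul(Z, add(SSSZ, Z))), mul(add(Z, Z), mul(SZ, add(SSSZ, Z)))))))
  step 22: S(S(S(add(S(add(add(SSZ, Z), mul(Z, add(SSSZ, Z)))), mul(add(Z, Z), mul(SZ, add(SSSZ, Z)))))))
  step 23: S(S(S(S(add(add(add(SSZ, Z), mul(Z, add(SSSZ, Z))), mul(add(Z, Z), mul(SZ, add(SSSZ, Z))))))))
  step 24: S(S(S(S(add(add(S(add(SZ, Z)), mul(Z, add(SSSZ, Z))), mul(add(Z, Z), mul(SZ, add(SSSZ, Z))))))))
  step 25: S(S(S(S(add(S(add(add(SZ, Z), mul(Z, add(SSSZ, Z)))), mul(add(Z, Z), mul(SZ, add(SSSZ, Z))))))))
  step 26: S(S(S(S(S(add(add(add(SZ, Z), mul(Z, add(SSSZ, Z))), mul(add(Z, Z), mul(SZ, add(SSSZ, Z)))))))))
  step 27: S(S(S(S(S(add(add(S(add(Z, Z)), mul(Z, add(SSSZ, Z))), mul(add(Z, Z), mul(SZ, add(SSSZ, Z)))))))))
  step 28: S(S(S(S(S(add(S(add(add(Z, Z), mul(Z, add(SSSZ, Z)))), mul(add(Z, Z), mul(SZ, add(SSSZ, Z)))))))))
  step 29: S(S(S(S(S(S(add(add(add(Z, Z), mul(Z, add(SSSZ, Z))), mul(add(Z, Z), mul(SZ, add(SSSZ, Z))))))))))
  step 30: S(S(S(S(S(S(add(add(Z, mul(Z, add(SSSZ, Z))), mul(add(Z, Z), mul(SZ, add(SSSZ, Z))))))))))
  step 31: S(S(S(S(S(S(add(mul(Z, add(SSSZ, Z)), mul(add(Z, Z), mul(SZ, add(SSSZ, Z))))))))))
  step 32: S(S(S(S(S(S(add(Z, mul(add(Z, Z), mul(SZ, add(SSSZ, Z))))))))))
  step 33: S(S(S(S(S(S(mul(add(Z, Z), mul(SZ, add(SSSZ, Z)))))))))
  step 34: S(S(S(S(S(S(mul(Z, mul(SZ, add(SSSZ, Z)))))))))
  step 35: S^6(Z)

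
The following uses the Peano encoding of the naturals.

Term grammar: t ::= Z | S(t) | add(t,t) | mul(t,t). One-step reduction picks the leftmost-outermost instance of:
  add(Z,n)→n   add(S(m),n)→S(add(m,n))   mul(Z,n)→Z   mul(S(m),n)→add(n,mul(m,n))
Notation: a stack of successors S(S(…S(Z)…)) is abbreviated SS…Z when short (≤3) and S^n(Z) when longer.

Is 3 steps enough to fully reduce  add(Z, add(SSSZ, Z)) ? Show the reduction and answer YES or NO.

  start: add(Z, add(SSSZ, Z))
  →1  add(SSSZ, Z)
  →2  S(add(SSZ, Z))
  →3  S(S(add(SZ, Z)))

Answer: NO — after 3 steps the term is S(S(add(SZ, Z))), not yet normal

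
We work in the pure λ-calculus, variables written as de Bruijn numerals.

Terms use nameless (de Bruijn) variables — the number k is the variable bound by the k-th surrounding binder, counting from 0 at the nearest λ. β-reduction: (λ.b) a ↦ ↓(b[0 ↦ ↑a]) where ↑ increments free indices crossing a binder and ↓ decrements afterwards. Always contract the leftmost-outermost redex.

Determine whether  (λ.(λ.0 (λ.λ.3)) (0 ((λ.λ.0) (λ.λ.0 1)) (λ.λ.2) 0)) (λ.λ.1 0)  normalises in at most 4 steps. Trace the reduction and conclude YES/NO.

Answer: NO — after 4 steps the term is (λ.λ.0) (λ.λ.0 1) (λ.λ.λ.λ.1 0) (λ.λ.1 0) (λ.λ.λ.λ.1 0), not yet normal

Working:
  start: (λ.(λ.0 (λ.λ.3)) (0 ((λ.λ.0) (λ.λ.0 1)) (λ.λ.2) 0)) (λ.λ.1 0)
  step 1: (λ.0 (λ.λ.λ.λ.1 0)) ((λ.λ.1 0) ((λ.λ.0) (λ.λ.0 1)) (λ.λ.λ.λ.1 0) (λ.λ.1 0))
  step 2: (λ.λ.1 0) ((λ.λ.0) (λ.λ.0 1)) (λ.λ.λ.λ.1 0) (λ.λ.1 0) (λ.λ.λ.λ.1 0)
  step 3: (λ.(λ.λ.0) (λ.λ.0 1) 0) (λ.λ.λ.λ.1 0) (λ.λ.1 0) (λ.λ.λ.λ.1 0)
  step 4: (λ.λ.0) (λ.λ.0 1) (λ.λ.λ.λ.1 0) (λ.λ.1 0) (λ.λ.λ.λ.1 0)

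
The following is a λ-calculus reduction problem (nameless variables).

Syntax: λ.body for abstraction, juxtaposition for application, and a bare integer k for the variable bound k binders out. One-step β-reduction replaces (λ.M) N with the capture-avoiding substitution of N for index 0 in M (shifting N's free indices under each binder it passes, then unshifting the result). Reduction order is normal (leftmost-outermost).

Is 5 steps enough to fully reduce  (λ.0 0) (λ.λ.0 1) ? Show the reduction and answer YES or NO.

  start: (λ.0 0) (λ.λ.0 1)
  →1  (λ.λ.0 1) (λ.λ.0 1)
  →2  λ.0 (λ.λ.0 1)

Answer: YES — reaches normal form λ.0 (λ.λ.0 1) in 2 ≤ 5 steps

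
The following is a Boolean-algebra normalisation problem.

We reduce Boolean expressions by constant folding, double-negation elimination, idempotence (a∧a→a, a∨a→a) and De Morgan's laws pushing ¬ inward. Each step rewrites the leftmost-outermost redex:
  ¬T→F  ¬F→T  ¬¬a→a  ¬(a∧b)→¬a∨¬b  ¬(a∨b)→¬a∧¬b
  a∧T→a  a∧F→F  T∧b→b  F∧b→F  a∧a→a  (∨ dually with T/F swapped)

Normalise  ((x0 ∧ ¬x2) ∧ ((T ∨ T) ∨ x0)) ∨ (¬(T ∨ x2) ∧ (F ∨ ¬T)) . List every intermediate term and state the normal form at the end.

  start: ((x0 ∧ ¬x2) ∧ ((T ∨ T) ∨ x0)) ∨ (¬(T ∨ x2) ∧ (F ∨ ¬T))
  →1  ((x0 ∧ ¬x2) ∧ (T ∨ x0)) ∨ (¬(T ∨ x2) ∧ (F ∨ ¬T))
  →2  ((x0 ∧ ¬x2) ∧ T) ∨ (¬(T ∨ x2) ∧ (F ∨ ¬T))
  →3  (x0 ∧ ¬x2) ∨ (¬(T ∨ x2) ∧ (F ∨ ¬T))
  →4  (x0 ∧ ¬x2) ∨ ((¬T ∧ ¬x2) ∧ (F ∨ ¬T))
  →5  (x0 ∧ ¬x2) ∨ ((F ∧ ¬x2) ∧ (F ∨ ¬T))
  →6  (x0 ∧ ¬x2) ∨ (F ∧ (F ∨ ¬T))
  →7  (x0 ∧ ¬x2) ∨ F
  →8  x0 ∧ ¬x2

Answer: normal form = x0 ∧ ¬x2  (in 8 steps)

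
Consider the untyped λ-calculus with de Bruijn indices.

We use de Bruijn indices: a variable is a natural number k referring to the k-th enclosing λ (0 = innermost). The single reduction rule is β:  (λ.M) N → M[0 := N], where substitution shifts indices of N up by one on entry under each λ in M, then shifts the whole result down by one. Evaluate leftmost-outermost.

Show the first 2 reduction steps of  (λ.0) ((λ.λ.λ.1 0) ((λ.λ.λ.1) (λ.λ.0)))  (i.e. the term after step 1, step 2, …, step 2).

Answer: after 2 steps: λ.λ.1 0

Working:
  start: (λ.0) ((λ.λ.λ.1 0) ((λ.λ.λ.1) (λ.λ.0)))
  step 1: (λ.λ.λ.1 0) ((λ.λ.λ.1) (λ.λ.0))
  step 2: λ.λ.1 0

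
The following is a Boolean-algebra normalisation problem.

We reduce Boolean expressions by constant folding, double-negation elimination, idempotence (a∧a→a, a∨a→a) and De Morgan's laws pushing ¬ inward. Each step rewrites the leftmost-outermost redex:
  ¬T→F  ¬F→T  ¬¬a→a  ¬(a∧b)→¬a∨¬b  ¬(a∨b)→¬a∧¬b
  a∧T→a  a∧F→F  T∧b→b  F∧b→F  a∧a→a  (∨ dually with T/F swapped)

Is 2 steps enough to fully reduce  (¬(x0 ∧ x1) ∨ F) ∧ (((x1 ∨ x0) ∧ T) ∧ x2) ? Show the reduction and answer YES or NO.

Answer: NO — after 2 steps the term is (¬x0 ∨ ¬x1) ∧ (((x1 ∨ x0) ∧ T) ∧ x2), not yet normal

Working:
  start: (¬(x0 ∧ x1) ∨ F) ∧ (((x1 ∨ x0) ∧ T) ∧ x2)
  →1  ¬(x0 ∧ x1) ∧ (((x1 ∨ x0) ∧ T) ∧ x2)
  →2  (¬x0 ∨ ¬x1) ∧ (((x1 ∨ x0) ∧ T) ∧ x2)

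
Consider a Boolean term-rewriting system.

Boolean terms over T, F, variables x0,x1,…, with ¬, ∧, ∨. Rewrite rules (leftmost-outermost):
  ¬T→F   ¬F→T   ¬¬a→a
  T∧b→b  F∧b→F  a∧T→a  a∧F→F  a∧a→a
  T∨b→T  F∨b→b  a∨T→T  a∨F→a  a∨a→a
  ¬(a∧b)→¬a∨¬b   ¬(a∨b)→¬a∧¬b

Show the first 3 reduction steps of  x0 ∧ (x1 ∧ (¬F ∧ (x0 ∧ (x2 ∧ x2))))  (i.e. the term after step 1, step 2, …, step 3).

  start: x0 ∧ (x1 ∧ (¬F ∧ (x0 ∧ (x2 ∧ x2))))
  step 1: x0 ∧ (x1 ∧ (T ∧ (x0 ∧ (x2 ∧ x2))))
  step 2: x0 ∧ (x1 ∧ (x0 ∧ (x2 ∧ x2)))
  step 3: x0 ∧ (x1 ∧ (x0 ∧ x2))

Answer: after 3 steps: x0 ∧ (x1 ∧ (x0 ∧ x2))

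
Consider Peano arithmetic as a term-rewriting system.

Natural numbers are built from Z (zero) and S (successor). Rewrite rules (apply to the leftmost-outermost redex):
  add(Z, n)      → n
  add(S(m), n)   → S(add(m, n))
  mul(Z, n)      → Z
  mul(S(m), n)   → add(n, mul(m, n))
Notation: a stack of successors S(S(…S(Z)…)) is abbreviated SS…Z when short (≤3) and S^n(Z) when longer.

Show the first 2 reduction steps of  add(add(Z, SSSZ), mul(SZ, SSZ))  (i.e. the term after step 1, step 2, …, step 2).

Answer: after 2 steps: S(add(SSZ, mul(SZ, SSZ)))

Reduction:
  start: add(add(Z, SSSZ), mul(SZ, SSZ))
  →1  add(SSSZ, mul(SZ, SSZ))
  →2  S(add(SSZ, mul(SZ, SSZ)))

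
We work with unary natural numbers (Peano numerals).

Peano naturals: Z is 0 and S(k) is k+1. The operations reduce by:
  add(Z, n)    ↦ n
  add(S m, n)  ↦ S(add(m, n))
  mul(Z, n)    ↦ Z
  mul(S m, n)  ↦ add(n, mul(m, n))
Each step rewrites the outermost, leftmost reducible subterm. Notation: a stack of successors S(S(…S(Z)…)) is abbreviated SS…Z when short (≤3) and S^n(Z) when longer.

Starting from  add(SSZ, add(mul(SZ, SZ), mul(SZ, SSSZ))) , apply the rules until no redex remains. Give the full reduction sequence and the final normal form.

  start: add(SSZ, add(mul(SZ, SZ), mul(SZ, SSSZ)))
  step 1: S(add(SZ, add(mul(SZ, SZ), mul(SZ, SSSZ))))
  step 2: S(S(add(Z, add(mul(SZ, SZ), mul(SZ, SSSZ)))))
  step 3: S(S(add(mul(SZ, SZ), mul(SZ, SSSZ))))
  step 4: S(S(add(add(SZ, mul(Z, SZ)), mul(SZ, SSSZ))))
  step 5: S(S(add(S(add(Z, mul(Z, SZ))), mul(SZ, SSSZ))))
  step 6: S(S(S(add(add(Z, mul(Z, SZ)), mul(SZ, SSSZ)))))
  step 7: S(S(S(add(mul(Z, SZ), mul(SZ, SSSZ)))))
  step 8: S(S(S(add(Z, mul(SZ, SSSZ)))))
  step 9: S(S(S(mul(SZ, SSSZ))))
  step 10: S(S(S(add(SSSZ, mul(Z, SSSZ)))))
  step 11: S(S(S(S(add(SSZ, mul(Z, SSSZ))))))
  step 12: S(S(S(S(S(add(SZ, mul(Z, SSSZ)))))))
  step 13: S(S(S(S(S(S(add(Z, mul(Z, SSSZ))))))))
  step 14: S(S(S(S(S(S(mul(Z, SSSZ)))))))
  step 15: S^6(Z)

Answer: normal form = S^6(Z)  (in 15 steps)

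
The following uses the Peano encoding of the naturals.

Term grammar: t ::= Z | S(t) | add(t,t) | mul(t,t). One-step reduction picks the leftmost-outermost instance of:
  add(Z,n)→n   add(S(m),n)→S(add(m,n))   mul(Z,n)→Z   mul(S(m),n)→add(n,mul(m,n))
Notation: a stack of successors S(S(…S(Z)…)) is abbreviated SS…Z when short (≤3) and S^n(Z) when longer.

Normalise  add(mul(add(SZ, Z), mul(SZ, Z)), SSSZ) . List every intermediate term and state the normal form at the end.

Answer: normal form = SSSZ  (in 9 steps)

Derivation:
  start: add(mul(add(SZ, Z), mul(SZ, Z)), SSSZ)
  →1  add(mul(S(add(Z, Z)), mul(SZ, Z)), SSSZ)
  →2  add(add(mul(SZ, Z), mul(add(Z, Z), mul(SZ, Z))), SSSZ)
  →3  add(add(add(Z, mul(Z, Z)), mul(add(Z, Z), mul(SZ, Z))), SSSZ)
  →4  add(add(mul(Z, Z), mul(add(Z, Z), mul(SZ, Z))), SSSZ)
  →5  add(add(Z, mul(add(Z, Z), mul(SZ, Z))), SSSZ)
  →6  add(mul(add(Z, Z), mul(SZ, Z)), SSSZ)
  →7  add(mul(Z, mul(SZ, Z)), SSSZ)
  →8  add(Z, SSSZ)
  →9  SSSZ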